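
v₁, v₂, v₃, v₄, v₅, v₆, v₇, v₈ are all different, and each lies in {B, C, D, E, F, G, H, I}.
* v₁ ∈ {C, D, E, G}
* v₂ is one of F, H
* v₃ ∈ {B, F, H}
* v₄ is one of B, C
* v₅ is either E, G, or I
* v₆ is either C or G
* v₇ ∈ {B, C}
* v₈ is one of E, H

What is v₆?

G

The 8 variables together cover exactly {B, C, D, E, F, G, H, I} — 8 values for 8 variables — and D appears only in v₁'s list, so v₁ = D.
The 7 still-open variables draw from only 7 values {B, C, E, F, G, H, I}, so each is used; only v₅ can be I, hence v₅ = I.
The 6 still-open variables draw from only 6 values {B, C, E, F, G, H}, so each is used; only v₈ can be E, hence v₈ = E.
The 5 still-open variables draw from only 5 values {B, C, F, G, H}, so each is used; only v₆ can be G, hence v₆ = G.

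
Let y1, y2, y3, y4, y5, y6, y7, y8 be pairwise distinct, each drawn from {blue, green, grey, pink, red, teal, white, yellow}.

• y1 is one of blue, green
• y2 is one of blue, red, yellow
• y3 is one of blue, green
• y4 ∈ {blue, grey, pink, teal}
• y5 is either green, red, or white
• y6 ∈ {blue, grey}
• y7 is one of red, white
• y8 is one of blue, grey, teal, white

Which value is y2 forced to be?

yellow

The 8 variables together cover exactly {blue, green, grey, pink, red, teal, white, yellow} — 8 values for 8 variables — and pink appears only in y4's list, so y4 = pink.
The 7 still-open variables draw from only 7 values {blue, green, grey, red, teal, white, yellow}, so each is used; only y8 can be teal, hence y8 = teal.
The 6 still-open variables together cover exactly {blue, green, grey, red, white, yellow} — 6 values for 6 variables — and grey appears only in y6's list, so y6 = grey.
Among the 5 still-open variables, yellow fits only y2 (and all 5 values in {blue, green, red, white, yellow} must be used), so y2 = yellow.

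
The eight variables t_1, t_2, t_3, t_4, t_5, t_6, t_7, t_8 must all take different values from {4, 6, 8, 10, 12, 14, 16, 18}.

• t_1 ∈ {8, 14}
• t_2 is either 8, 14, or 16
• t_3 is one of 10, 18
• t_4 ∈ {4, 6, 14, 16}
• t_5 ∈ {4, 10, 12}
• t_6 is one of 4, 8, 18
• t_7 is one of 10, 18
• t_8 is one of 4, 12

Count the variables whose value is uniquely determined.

The 8 variables draw from only 8 values {4, 6, 8, 10, 12, 14, 16, 18}, so each is used; only t_4 can be 6, hence t_4 = 6.
Among the 7 still-open variables, 16 fits only t_2 (and all 7 values in {4, 8, 10, 12, 14, 16, 18} must be used), so t_2 = 16.
Among the 6 still-open variables, 14 fits only t_1 (and all 6 values in {4, 8, 10, 12, 14, 18} must be used), so t_1 = 14.
The 5 still-open variables draw from only 5 values {4, 8, 10, 12, 18}, so each is used; only t_6 can be 8, hence t_6 = 8.
t_3 and t_7 share exactly the 2 values {10, 18}; by pigeonhole those values go to them, so strike 10, 18 from t_5.
Determined: t_1=14, t_2=16, t_4=6, t_6=8. The other variables each still have more than one consistent value. That makes 4.

4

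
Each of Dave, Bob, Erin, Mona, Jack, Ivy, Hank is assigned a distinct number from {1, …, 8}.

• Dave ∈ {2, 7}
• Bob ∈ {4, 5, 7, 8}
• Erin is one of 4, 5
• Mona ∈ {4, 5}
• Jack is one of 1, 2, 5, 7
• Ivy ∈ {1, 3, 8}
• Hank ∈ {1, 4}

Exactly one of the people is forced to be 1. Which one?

Hank

The 7 variables draw from only 7 values {1, 2, 3, 4, 5, 7, 8}, so each is used; only Ivy can be 3, hence Ivy = 3.
Among the 6 still-open variables, 8 fits only Bob (and all 6 values in {1, 2, 4, 5, 7, 8} must be used), so Bob = 8.
Erin and Mona share exactly the 2 values {4, 5}; by pigeonhole those values go to them, so strike 4, 5 from Jack, Hank.
So 1 goes to Hank.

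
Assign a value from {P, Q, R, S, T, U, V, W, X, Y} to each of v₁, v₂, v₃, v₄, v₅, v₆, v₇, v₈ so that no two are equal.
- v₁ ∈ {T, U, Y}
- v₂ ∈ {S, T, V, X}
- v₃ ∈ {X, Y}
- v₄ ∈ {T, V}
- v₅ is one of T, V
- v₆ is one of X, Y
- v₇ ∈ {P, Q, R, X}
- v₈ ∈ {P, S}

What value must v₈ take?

v₃ and v₆ share exactly the 2 values {X, Y}; by pigeonhole those values go to them, so strike X, Y from v₁, v₂, v₇.
v₄ and v₅ between them cover only {T, V} — a naked pair. Remove those values from v₁, v₂.
That leaves v₁ = U.
v₂ has just one choice, so v₂ = S. Eliminate S elsewhere: v₈.
So v₈ = P.

P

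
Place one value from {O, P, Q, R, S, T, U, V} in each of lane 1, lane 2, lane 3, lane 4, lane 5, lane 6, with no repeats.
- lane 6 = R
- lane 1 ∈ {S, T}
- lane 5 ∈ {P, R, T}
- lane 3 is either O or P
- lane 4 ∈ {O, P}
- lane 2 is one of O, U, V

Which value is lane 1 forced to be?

lane 6 must be R (only option left). Strike R from lane 5.
lane 3 and lane 4 between them cover only {O, P} — a naked pair. Remove those values from lane 2, lane 5.
lane 5 has just one choice, so lane 5 = T. Remove T from lane 1.
So lane 1 = S.

S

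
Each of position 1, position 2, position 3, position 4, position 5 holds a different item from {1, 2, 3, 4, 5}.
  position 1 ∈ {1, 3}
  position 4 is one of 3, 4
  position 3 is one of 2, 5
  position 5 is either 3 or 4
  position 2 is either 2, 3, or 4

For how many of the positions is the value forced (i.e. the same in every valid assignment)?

3

Among the 5 variables, 1 fits only position 1 (and all 5 values in {1, 2, 3, 4, 5} must be used), so position 1 = 1.
The 4 still-open variables draw from only 4 values {2, 3, 4, 5}, so each is used; only position 3 can be 5, hence position 3 = 5.
Among the 3 still-open variables, 2 fits only position 2 (and all 3 values in {2, 3, 4} must be used), so position 2 = 2.
Determined: position 1=1, position 2=2, position 3=5. The other positions each still have more than one consistent value. That makes 3.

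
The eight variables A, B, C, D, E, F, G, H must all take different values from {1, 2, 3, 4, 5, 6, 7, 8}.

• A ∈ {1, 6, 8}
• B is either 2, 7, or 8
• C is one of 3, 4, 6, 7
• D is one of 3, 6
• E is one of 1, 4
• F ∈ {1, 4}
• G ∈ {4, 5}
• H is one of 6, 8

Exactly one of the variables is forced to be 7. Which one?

C

Among the 8 variables, 2 fits only B (and all 8 values in {1, 2, 3, 4, 5, 6, 7, 8} must be used), so B = 2.
Among the 7 still-open variables, 5 fits only G (and all 7 values in {1, 3, 4, 5, 6, 7, 8} must be used), so G = 5.
The 6 still-open variables together cover exactly {1, 3, 4, 6, 7, 8} — 6 values for 6 variables — and 7 appears only in C's list, so C = 7.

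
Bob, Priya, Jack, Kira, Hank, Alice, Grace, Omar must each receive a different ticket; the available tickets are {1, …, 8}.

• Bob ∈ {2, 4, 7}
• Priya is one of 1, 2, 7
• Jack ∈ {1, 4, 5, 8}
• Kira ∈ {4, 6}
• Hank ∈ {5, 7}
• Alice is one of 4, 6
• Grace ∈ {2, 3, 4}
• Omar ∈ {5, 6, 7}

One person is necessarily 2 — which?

The 8 variables together cover exactly {1, 2, 3, 4, 5, 6, 7, 8} — 8 values for 8 variables — and 3 appears only in Grace's list, so Grace = 3.
Among the 7 still-open variables, 8 fits only Jack (and all 7 values in {1, 2, 4, 5, 6, 7, 8} must be used), so Jack = 8.
The 6 still-open variables draw from only 6 values {1, 2, 4, 5, 6, 7}, so each is used; only Priya can be 1, hence Priya = 1.
The 5 still-open variables together cover exactly {2, 4, 5, 6, 7} — 5 values for 5 variables — and 2 appears only in Bob's list, so Bob = 2.

Bob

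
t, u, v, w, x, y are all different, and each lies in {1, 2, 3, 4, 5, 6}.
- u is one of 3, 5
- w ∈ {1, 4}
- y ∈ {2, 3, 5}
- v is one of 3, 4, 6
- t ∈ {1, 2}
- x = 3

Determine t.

1

x has just one choice, so x = 3. Remove 3 from u, v, y.
u has just one choice, so u = 5. Eliminate 5 elsewhere: y.
y has just one choice, so y = 2. Remove 2 from t.
So t = 1.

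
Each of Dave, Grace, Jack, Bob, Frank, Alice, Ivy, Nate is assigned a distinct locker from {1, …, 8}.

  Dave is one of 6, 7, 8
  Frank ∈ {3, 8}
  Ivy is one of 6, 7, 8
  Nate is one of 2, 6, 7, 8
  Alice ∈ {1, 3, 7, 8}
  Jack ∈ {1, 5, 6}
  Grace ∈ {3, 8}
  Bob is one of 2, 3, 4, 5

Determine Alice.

The 8 variables together cover exactly {1, 2, 3, 4, 5, 6, 7, 8} — 8 values for 8 variables — and 4 appears only in Bob's list, so Bob = 4.
Among the 7 still-open variables, 2 fits only Nate (and all 7 values in {1, 2, 3, 5, 6, 7, 8} must be used), so Nate = 2.
The 6 still-open variables together cover exactly {1, 3, 5, 6, 7, 8} — 6 values for 6 variables — and 5 appears only in Jack's list, so Jack = 5.
The 5 still-open variables together cover exactly {1, 3, 6, 7, 8} — 5 values for 5 variables — and 1 appears only in Alice's list, so Alice = 1.

1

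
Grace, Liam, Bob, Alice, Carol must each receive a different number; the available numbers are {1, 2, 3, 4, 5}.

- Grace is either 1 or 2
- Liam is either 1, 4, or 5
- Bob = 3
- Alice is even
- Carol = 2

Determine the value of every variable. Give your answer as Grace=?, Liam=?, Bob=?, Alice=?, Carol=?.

Grace=1, Liam=5, Bob=3, Alice=4, Carol=2

Bob's domain is down to {3}, so Bob = 3.
Carol must be 2 (only option left). Eliminate 2 elsewhere: Grace, Alice.
Grace must be 1 (only option left). Remove 1 from Liam.
Alice must be 4 (only option left). Eliminate 4 elsewhere: Liam.
Liam's domain is down to {5}, so Liam = 5.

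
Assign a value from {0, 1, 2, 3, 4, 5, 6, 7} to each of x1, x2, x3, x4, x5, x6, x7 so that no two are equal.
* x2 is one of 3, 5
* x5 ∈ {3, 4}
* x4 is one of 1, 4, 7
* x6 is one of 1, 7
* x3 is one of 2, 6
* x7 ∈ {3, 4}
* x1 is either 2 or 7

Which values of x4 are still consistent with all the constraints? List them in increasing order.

The 7 variables draw from only 7 values {1, 2, 3, 4, 5, 6, 7}, so each is used; only x2 can be 5, hence x2 = 5.
The 6 still-open variables together cover exactly {1, 2, 3, 4, 6, 7} — 6 values for 6 variables — and 6 appears only in x3's list, so x3 = 6.
The 5 still-open variables draw from only 5 values {1, 2, 3, 4, 7}, so each is used; only x1 can be 2, hence x1 = 2.
The 2 variables x5 and x7 are confined to {3, 4}, which locks those values in; drop them from x4.
No further eliminations apply; x4 can still be any of 1, 7.

1, 7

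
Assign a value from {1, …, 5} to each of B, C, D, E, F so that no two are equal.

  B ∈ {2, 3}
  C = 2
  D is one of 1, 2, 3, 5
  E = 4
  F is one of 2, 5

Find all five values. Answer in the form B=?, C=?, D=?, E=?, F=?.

B=3, C=2, D=1, E=4, F=5

C must be 2 (only option left). Remove 2 from B, D, F.
That leaves E = 4.
F must be 5 (only option left). Eliminate 5 elsewhere: D.
B must be 3 (only option left). Strike 3 from D.
D has just one choice, so D = 1.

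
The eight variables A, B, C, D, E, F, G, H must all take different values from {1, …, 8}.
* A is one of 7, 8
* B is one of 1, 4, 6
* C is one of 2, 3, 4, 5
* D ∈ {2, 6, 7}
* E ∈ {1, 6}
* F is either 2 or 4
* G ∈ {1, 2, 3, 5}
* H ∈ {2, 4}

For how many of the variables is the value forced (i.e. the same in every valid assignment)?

2

The 8 variables draw from only 8 values {1, 2, 3, 4, 5, 6, 7, 8}, so each is used; only A can be 8, hence A = 8.
The 7 still-open variables draw from only 7 values {1, 2, 3, 4, 5, 6, 7}, so each is used; only D can be 7, hence D = 7.
F and H share exactly the 2 values {2, 4}; by pigeonhole those values go to them, so strike 2, 4 from B, C, G.
B and E share exactly the 2 values {1, 6}; by pigeonhole those values go to them, so strike 1, 6 from G.
Determined: A=8, D=7. The other variables each still have more than one consistent value. That makes 2.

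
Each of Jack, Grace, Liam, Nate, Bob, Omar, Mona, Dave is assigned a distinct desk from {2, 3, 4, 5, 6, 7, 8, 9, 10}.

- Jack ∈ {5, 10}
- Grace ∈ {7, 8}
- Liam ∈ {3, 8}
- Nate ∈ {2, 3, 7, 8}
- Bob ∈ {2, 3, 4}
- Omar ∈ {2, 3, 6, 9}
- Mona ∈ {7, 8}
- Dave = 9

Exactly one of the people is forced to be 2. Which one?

Dave's domain is down to {9}, so Dave = 9. Strike 9 from Omar.
Grace and Mona share exactly the 2 values {7, 8}; by pigeonhole those values go to them, so strike 7, 8 from Liam, Nate.
Liam must be 3 (only option left). So Nate, Bob, Omar can't be 3.
So 2 goes to Nate.

Nate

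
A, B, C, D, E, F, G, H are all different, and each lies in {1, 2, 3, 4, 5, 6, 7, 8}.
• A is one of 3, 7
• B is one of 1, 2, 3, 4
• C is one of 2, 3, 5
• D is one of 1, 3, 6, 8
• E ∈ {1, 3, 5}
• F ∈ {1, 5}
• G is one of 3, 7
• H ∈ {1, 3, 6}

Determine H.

6

The 8 variables draw from only 8 values {1, 2, 3, 4, 5, 6, 7, 8}, so each is used; only B can be 4, hence B = 4.
Among the 7 still-open variables, 2 fits only C (and all 7 values in {1, 2, 3, 5, 6, 7, 8} must be used), so C = 2.
Among the 6 still-open variables, 8 fits only D (and all 6 values in {1, 3, 5, 6, 7, 8} must be used), so D = 8.
The 5 still-open variables together cover exactly {1, 3, 5, 6, 7} — 5 values for 5 variables — and 6 appears only in H's list, so H = 6.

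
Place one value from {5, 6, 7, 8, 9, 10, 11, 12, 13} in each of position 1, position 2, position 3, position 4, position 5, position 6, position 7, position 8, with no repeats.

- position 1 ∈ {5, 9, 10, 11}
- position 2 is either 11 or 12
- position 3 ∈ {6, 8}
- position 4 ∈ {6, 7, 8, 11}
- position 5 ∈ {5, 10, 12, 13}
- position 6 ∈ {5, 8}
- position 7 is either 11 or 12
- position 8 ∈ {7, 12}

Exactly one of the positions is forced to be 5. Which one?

The 2 variables position 2 and position 7 are confined to {11, 12}, which locks those values in; drop them from position 1, position 4, position 5, position 8.
position 8 must be 7 (only option left). Strike 7 from position 4.
The 2 variables position 3 and position 4 are confined to {6, 8}, which locks those values in; drop them from position 6.
So 5 goes to position 6.

position 6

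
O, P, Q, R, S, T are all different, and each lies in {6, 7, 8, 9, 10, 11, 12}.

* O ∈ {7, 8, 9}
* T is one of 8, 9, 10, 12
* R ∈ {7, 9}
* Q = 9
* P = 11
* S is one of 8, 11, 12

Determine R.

7

P has just one choice, so P = 11. Strike 11 from S.
Q has just one choice, so Q = 9. Strike 9 from O, R, T.
So R = 7.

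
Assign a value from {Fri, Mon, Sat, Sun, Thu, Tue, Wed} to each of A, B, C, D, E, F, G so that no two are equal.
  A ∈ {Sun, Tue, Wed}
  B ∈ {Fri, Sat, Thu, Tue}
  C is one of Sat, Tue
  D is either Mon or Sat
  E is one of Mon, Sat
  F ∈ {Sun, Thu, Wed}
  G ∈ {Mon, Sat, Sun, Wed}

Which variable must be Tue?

Among the 7 variables, Fri fits only B (and all 7 values in {Fri, Mon, Sat, Sun, Thu, Tue, Wed} must be used), so B = Fri.
The 6 still-open variables together cover exactly {Mon, Sat, Sun, Thu, Tue, Wed} — 6 values for 6 variables — and Thu appears only in F's list, so F = Thu.
D and E between them cover only {Mon, Sat} — a naked pair. Remove those values from C, G.
So Tue goes to C.

C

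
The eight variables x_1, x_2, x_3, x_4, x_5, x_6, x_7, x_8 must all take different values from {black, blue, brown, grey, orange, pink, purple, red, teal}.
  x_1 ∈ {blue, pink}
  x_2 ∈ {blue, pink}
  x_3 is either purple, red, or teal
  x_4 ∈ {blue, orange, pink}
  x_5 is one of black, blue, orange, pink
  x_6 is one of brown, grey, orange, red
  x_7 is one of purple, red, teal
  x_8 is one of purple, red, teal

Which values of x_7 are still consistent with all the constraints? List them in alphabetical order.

x_1 and x_2 between them cover only {blue, pink} — a naked pair. Remove those values from x_4, x_5.
x_4 has just one choice, so x_4 = orange. Eliminate orange elsewhere: x_5, x_6.
x_5 must be black (only option left).
The 3 variables x_3, x_7, x_8 are confined to {purple, red, teal}, which locks those values in; drop them from x_6.
No further eliminations apply; x_7 can still be any of purple, red, teal.

purple, red, teal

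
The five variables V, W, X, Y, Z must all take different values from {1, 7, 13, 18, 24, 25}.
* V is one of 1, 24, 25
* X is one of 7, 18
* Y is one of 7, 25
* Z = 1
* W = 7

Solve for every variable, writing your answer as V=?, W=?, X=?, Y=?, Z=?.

V=24, W=7, X=18, Y=25, Z=1

W must be 7 (only option left). Eliminate 7 elsewhere: X, Y.
That leaves X = 18.
That leaves Y = 25. Remove 25 from V.
Z must be 1 (only option left). So V can't be 1.
V has just one choice, so V = 24.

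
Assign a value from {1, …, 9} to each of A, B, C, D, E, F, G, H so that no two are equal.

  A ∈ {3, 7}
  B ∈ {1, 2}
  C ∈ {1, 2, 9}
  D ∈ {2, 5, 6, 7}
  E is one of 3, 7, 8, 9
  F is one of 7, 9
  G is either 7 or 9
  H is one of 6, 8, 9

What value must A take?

The 8 variables draw from only 8 values {1, 2, 3, 5, 6, 7, 8, 9}, so each is used; only D can be 5, hence D = 5.
Among the 7 still-open variables, 6 fits only H (and all 7 values in {1, 2, 3, 6, 7, 8, 9} must be used), so H = 6.
The 6 still-open variables together cover exactly {1, 2, 3, 7, 8, 9} — 6 values for 6 variables — and 8 appears only in E's list, so E = 8.
Among the 5 still-open variables, 3 fits only A (and all 5 values in {1, 2, 3, 7, 9} must be used), so A = 3.

3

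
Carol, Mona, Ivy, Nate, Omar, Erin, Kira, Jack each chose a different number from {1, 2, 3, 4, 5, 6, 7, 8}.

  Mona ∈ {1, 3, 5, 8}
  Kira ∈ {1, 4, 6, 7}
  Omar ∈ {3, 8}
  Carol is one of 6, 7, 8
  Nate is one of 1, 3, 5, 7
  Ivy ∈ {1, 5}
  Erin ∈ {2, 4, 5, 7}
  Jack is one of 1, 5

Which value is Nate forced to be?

The 8 variables together cover exactly {1, 2, 3, 4, 5, 6, 7, 8} — 8 values for 8 variables — and 2 appears only in Erin's list, so Erin = 2.
Among the 7 still-open variables, 4 fits only Kira (and all 7 values in {1, 3, 4, 5, 6, 7, 8} must be used), so Kira = 4.
The 6 still-open variables draw from only 6 values {1, 3, 5, 6, 7, 8}, so each is used; only Carol can be 6, hence Carol = 6.
The 5 still-open variables together cover exactly {1, 3, 5, 7, 8} — 5 values for 5 variables — and 7 appears only in Nate's list, so Nate = 7.

7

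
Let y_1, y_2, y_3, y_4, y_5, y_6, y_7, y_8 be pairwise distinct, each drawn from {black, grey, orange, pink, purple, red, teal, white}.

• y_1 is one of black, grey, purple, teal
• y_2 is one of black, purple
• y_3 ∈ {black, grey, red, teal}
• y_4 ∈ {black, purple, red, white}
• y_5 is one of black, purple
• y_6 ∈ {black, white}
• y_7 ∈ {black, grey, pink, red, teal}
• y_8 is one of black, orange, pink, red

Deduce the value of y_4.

red

The 8 variables together cover exactly {black, grey, orange, pink, purple, red, teal, white} — 8 values for 8 variables — and orange appears only in y_8's list, so y_8 = orange.
The 7 still-open variables together cover exactly {black, grey, pink, purple, red, teal, white} — 7 values for 7 variables — and pink appears only in y_7's list, so y_7 = pink.
The 2 variables y_2 and y_5 are confined to {black, purple}, which locks those values in; drop them from y_1, y_3, y_4, y_6.
y_6 must be white (only option left). Strike white from y_4.
So y_4 = red.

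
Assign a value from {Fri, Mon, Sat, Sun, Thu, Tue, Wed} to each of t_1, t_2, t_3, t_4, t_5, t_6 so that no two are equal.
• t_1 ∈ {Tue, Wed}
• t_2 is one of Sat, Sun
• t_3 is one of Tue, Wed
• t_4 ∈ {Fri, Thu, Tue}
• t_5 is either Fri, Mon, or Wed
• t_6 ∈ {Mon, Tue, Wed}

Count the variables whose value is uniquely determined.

3

t_1 and t_3 between them cover only {Tue, Wed} — a naked pair. Remove those values from t_4, t_5, t_6.
That leaves t_6 = Mon. Eliminate Mon elsewhere: t_5.
t_5 has just one choice, so t_5 = Fri. So t_4 can't be Fri.
t_4 must be Thu (only option left).
Determined: t_4=Thu, t_5=Fri, t_6=Mon. The other variables each still have more than one consistent value. That makes 3.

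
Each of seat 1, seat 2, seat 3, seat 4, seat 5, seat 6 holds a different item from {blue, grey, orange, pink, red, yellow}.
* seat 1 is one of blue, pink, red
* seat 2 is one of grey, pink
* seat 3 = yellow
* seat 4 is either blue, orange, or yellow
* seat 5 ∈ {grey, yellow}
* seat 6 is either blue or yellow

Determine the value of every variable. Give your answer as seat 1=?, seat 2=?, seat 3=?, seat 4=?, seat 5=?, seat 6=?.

seat 3 must be yellow (only option left). Strike yellow from seat 4, seat 5, seat 6.
seat 5 has just one choice, so seat 5 = grey. So seat 2 can't be grey.
seat 6 must be blue (only option left). Eliminate blue elsewhere: seat 1, seat 4.
seat 2 must be pink (only option left). Eliminate pink elsewhere: seat 1.
seat 4's domain is down to {orange}, so seat 4 = orange.
That leaves seat 1 = red.

seat 1=red, seat 2=pink, seat 3=yellow, seat 4=orange, seat 5=grey, seat 6=blue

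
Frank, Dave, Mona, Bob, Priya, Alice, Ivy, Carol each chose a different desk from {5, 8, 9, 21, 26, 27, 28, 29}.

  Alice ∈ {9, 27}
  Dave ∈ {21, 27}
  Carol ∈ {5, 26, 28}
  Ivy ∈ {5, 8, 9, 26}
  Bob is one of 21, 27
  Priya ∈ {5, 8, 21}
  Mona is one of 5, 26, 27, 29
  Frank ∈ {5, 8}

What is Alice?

The 8 variables draw from only 8 values {5, 8, 9, 21, 26, 27, 28, 29}, so each is used; only Carol can be 28, hence Carol = 28.
The 7 still-open variables draw from only 7 values {5, 8, 9, 21, 26, 27, 29}, so each is used; only Mona can be 29, hence Mona = 29.
The 6 still-open variables draw from only 6 values {5, 8, 9, 21, 26, 27}, so each is used; only Ivy can be 26, hence Ivy = 26.
The 5 still-open variables draw from only 5 values {5, 8, 9, 21, 27}, so each is used; only Alice can be 9, hence Alice = 9.

9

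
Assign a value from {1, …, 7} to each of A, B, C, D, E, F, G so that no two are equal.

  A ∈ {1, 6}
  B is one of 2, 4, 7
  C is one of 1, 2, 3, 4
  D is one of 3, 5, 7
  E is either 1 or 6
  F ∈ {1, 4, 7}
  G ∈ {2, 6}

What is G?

The 7 variables together cover exactly {1, 2, 3, 4, 5, 6, 7} — 7 values for 7 variables — and 5 appears only in D's list, so D = 5.
The 6 still-open variables together cover exactly {1, 2, 3, 4, 6, 7} — 6 values for 6 variables — and 3 appears only in C's list, so C = 3.
A and E share exactly the 2 values {1, 6}; by pigeonhole those values go to them, so strike 1, 6 from F, G.
So G = 2.

2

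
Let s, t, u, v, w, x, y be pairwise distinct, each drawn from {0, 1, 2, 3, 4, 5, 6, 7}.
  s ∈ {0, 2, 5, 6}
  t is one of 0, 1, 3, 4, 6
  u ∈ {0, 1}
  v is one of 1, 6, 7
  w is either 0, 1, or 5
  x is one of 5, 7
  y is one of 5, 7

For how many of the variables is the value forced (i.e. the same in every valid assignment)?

The 2 variables x and y are confined to {5, 7}, which locks those values in; drop them from s, v, w.
u and w between them cover only {0, 1} — a naked pair. Remove those values from s, t, v.
v's domain is down to {6}, so v = 6. So s, t can't be 6.
s must be 2 (only option left).
Determined: s=2, v=6. The other variables each still have more than one consistent value. That makes 2.

2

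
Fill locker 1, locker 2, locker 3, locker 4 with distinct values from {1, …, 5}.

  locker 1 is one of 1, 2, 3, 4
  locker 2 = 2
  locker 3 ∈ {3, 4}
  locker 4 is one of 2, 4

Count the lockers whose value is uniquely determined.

4

locker 2 has just one choice, so locker 2 = 2. Eliminate 2 elsewhere: locker 1, locker 4.
locker 4 has just one choice, so locker 4 = 4. Remove 4 from locker 1, locker 3.
locker 3 must be 3 (only option left). Strike 3 from locker 1.
That leaves locker 1 = 1.
Every locker is fixed: locker 1=1, locker 2=2, locker 3=3, locker 4=4. That makes 4.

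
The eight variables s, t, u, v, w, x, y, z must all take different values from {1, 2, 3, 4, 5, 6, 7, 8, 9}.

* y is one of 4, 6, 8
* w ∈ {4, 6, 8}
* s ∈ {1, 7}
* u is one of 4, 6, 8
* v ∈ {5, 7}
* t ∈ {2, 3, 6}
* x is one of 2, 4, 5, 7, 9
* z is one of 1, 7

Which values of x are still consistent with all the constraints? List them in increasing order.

2, 9

s and z between them cover only {1, 7} — a naked pair. Remove those values from v, x.
That leaves v = 5. Eliminate 5 elsewhere: x.
u, w, y between them cover only {4, 6, 8} — a naked triple. Remove those values from t, x.
No further eliminations apply; x can still be any of 2, 9.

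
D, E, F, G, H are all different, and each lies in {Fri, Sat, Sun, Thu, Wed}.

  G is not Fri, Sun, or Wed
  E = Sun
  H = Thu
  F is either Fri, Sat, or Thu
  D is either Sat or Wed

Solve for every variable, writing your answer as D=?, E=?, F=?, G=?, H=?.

E must be Sun (only option left).
H has just one choice, so H = Thu. Eliminate Thu elsewhere: F, G.
G must be Sat (only option left). Remove Sat from D, F.
D has just one choice, so D = Wed.
F has just one choice, so F = Fri.

D=Wed, E=Sun, F=Fri, G=Sat, H=Thu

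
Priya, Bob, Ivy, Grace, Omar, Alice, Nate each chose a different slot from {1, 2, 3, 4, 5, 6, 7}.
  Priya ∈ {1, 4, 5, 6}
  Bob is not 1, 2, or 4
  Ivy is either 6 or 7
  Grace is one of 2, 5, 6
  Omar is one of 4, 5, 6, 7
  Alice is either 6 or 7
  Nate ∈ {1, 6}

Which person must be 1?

Nate

The 7 variables draw from only 7 values {1, 2, 3, 4, 5, 6, 7}, so each is used; only Grace can be 2, hence Grace = 2.
The 6 still-open variables together cover exactly {1, 3, 4, 5, 6, 7} — 6 values for 6 variables — and 3 appears only in Bob's list, so Bob = 3.
The 2 variables Ivy and Alice are confined to {6, 7}, which locks those values in; drop them from Priya, Omar, Nate.
So 1 goes to Nate.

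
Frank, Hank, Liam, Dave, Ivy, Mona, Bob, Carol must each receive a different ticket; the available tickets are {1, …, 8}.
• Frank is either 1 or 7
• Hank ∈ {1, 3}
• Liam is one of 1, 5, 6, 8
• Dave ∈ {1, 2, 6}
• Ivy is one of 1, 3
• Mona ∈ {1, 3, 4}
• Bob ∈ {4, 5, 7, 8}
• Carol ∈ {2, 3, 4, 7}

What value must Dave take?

The 2 variables Hank and Ivy are confined to {1, 3}, which locks those values in; drop them from Frank, Liam, Dave, Mona, Carol.
Frank must be 7 (only option left). So Bob, Carol can't be 7.
Mona's domain is down to {4}, so Mona = 4. Strike 4 from Bob, Carol.
Carol must be 2 (only option left). Eliminate 2 elsewhere: Dave.
So Dave = 6.

6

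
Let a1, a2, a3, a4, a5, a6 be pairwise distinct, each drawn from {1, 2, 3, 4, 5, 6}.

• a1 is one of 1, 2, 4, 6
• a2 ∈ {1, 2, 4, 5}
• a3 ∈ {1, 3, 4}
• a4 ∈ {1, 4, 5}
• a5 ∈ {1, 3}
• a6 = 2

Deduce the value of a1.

a6 has just one choice, so a6 = 2. So a1, a2 can't be 2.
Among the 5 still-open variables, 6 fits only a1 (and all 5 values in {1, 3, 4, 5, 6} must be used), so a1 = 6.

6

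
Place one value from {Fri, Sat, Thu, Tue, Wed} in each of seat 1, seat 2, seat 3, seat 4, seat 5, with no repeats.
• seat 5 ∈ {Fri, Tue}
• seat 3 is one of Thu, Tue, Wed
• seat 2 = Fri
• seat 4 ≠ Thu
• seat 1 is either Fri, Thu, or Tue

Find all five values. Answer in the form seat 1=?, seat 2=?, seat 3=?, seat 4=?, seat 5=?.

seat 1=Thu, seat 2=Fri, seat 3=Wed, seat 4=Sat, seat 5=Tue

seat 2 has just one choice, so seat 2 = Fri. Strike Fri from seat 1, seat 4, seat 5.
seat 5 has just one choice, so seat 5 = Tue. Strike Tue from seat 1, seat 3, seat 4.
seat 1 has just one choice, so seat 1 = Thu. Remove Thu from seat 3.
That leaves seat 3 = Wed. Strike Wed from seat 4.
seat 4 has just one choice, so seat 4 = Sat.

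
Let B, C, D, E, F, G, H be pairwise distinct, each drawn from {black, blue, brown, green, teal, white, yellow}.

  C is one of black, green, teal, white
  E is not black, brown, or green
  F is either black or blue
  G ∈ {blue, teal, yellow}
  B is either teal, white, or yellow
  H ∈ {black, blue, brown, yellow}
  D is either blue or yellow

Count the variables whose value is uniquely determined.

The 7 variables draw from only 7 values {black, blue, brown, green, teal, white, yellow}, so each is used; only H can be brown, hence H = brown.
Among the 6 still-open variables, green fits only C (and all 6 values in {black, blue, green, teal, white, yellow} must be used), so C = green.
The 5 still-open variables together cover exactly {black, blue, teal, white, yellow} — 5 values for 5 variables — and black appears only in F's list, so F = black.
Determined: C=green, F=black, H=brown. The other variables each still have more than one consistent value. That makes 3.

3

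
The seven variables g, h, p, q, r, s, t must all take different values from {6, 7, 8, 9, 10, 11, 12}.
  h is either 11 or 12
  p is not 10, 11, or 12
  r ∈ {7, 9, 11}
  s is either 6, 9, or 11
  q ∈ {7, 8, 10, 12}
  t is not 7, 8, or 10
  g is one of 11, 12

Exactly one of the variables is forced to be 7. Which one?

Among the 7 variables, 10 fits only q (and all 7 values in {6, 7, 8, 9, 10, 11, 12} must be used), so q = 10.
The 6 still-open variables together cover exactly {6, 7, 8, 9, 11, 12} — 6 values for 6 variables — and 8 appears only in p's list, so p = 8.
Among the 5 still-open variables, 7 fits only r (and all 5 values in {6, 7, 9, 11, 12} must be used), so r = 7.

r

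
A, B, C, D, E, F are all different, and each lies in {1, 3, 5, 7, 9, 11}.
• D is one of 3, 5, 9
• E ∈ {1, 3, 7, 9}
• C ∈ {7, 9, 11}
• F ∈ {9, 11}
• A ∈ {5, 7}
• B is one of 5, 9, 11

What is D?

3

The 6 variables together cover exactly {1, 3, 5, 7, 9, 11} — 6 values for 6 variables — and 1 appears only in E's list, so E = 1.
The 5 still-open variables draw from only 5 values {3, 5, 7, 9, 11}, so each is used; only D can be 3, hence D = 3.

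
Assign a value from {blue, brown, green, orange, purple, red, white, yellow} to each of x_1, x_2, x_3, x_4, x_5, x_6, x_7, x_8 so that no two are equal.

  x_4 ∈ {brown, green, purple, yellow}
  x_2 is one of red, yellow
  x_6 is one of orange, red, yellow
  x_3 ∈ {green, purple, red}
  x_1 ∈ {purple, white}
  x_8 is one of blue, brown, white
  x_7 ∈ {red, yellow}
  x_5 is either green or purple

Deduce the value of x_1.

white

The 8 variables draw from only 8 values {blue, brown, green, orange, purple, red, white, yellow}, so each is used; only x_8 can be blue, hence x_8 = blue.
The 7 still-open variables together cover exactly {brown, green, orange, purple, red, white, yellow} — 7 values for 7 variables — and brown appears only in x_4's list, so x_4 = brown.
The 6 still-open variables together cover exactly {green, orange, purple, red, white, yellow} — 6 values for 6 variables — and orange appears only in x_6's list, so x_6 = orange.
The 5 still-open variables together cover exactly {green, purple, red, white, yellow} — 5 values for 5 variables — and white appears only in x_1's list, so x_1 = white.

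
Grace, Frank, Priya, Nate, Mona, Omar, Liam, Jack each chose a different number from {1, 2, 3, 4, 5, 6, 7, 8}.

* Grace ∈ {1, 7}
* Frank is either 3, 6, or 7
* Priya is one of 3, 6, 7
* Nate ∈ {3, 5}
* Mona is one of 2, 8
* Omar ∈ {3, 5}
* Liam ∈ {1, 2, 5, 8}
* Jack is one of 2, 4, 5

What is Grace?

1

The 8 variables together cover exactly {1, 2, 3, 4, 5, 6, 7, 8} — 8 values for 8 variables — and 4 appears only in Jack's list, so Jack = 4.
The 2 variables Nate and Omar are confined to {3, 5}, which locks those values in; drop them from Frank, Priya, Liam.
Frank and Priya between them cover only {6, 7} — a naked pair. Remove those values from Grace.
So Grace = 1.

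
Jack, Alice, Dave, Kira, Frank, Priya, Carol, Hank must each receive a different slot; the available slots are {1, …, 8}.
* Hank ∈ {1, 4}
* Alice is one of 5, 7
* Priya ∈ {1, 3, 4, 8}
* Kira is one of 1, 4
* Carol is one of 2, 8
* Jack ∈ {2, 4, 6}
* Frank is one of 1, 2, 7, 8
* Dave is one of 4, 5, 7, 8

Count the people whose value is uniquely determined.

2

The 8 variables together cover exactly {1, 2, 3, 4, 5, 6, 7, 8} — 8 values for 8 variables — and 3 appears only in Priya's list, so Priya = 3.
The 7 still-open variables draw from only 7 values {1, 2, 4, 5, 6, 7, 8}, so each is used; only Jack can be 6, hence Jack = 6.
Kira and Hank share exactly the 2 values {1, 4}; by pigeonhole those values go to them, so strike 1, 4 from Dave, Frank.
Determined: Jack=6, Priya=3. The other people each still have more than one consistent value. That makes 2.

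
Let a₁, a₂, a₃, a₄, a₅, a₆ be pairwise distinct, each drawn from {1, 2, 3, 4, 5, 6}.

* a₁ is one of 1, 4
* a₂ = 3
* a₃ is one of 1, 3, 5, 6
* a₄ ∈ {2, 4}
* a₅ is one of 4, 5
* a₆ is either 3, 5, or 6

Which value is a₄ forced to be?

2

a₂ must be 3 (only option left). Remove 3 from a₃, a₆.
The 5 still-open variables draw from only 5 values {1, 2, 4, 5, 6}, so each is used; only a₄ can be 2, hence a₄ = 2.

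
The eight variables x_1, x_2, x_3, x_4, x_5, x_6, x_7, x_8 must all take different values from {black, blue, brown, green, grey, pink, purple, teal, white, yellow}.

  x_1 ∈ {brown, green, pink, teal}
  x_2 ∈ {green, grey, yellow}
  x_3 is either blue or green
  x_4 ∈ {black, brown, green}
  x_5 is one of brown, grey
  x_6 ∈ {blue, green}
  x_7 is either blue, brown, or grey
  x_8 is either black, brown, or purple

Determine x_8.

The 2 variables x_3 and x_6 are confined to {blue, green}, which locks those values in; drop them from x_1, x_2, x_4, x_7.
x_5 and x_7 between them cover only {brown, grey} — a naked pair. Remove those values from x_1, x_2, x_4, x_8.
x_2 has just one choice, so x_2 = yellow.
That leaves x_4 = black. Strike black from x_8.
So x_8 = purple.

purple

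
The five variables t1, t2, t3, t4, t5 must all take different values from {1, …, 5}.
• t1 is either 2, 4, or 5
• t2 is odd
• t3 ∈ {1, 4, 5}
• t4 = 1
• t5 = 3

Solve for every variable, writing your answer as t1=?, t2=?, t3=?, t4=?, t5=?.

t1=2, t2=5, t3=4, t4=1, t5=3

t4 must be 1 (only option left). Eliminate 1 elsewhere: t2, t3.
t5 has just one choice, so t5 = 3. Strike 3 from t2.
t2 has just one choice, so t2 = 5. So t1, t3 can't be 5.
That leaves t3 = 4. So t1 can't be 4.
t1 must be 2 (only option left).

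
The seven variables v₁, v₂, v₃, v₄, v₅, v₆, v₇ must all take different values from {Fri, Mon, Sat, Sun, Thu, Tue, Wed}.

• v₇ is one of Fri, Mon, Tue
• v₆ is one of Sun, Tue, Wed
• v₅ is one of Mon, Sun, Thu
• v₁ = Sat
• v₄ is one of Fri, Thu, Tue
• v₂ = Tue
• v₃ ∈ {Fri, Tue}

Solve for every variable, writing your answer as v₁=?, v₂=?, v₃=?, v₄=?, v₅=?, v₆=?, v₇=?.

v₁=Sat, v₂=Tue, v₃=Fri, v₄=Thu, v₅=Sun, v₆=Wed, v₇=Mon

v₁'s domain is down to {Sat}, so v₁ = Sat.
v₂'s domain is down to {Tue}, so v₂ = Tue. Strike Tue from v₃, v₄, v₆, v₇.
v₃ must be Fri (only option left). Remove Fri from v₄, v₇.
That leaves v₄ = Thu. So v₅ can't be Thu.
v₇ has just one choice, so v₇ = Mon. Remove Mon from v₅.
v₅'s domain is down to {Sun}, so v₅ = Sun. Remove Sun from v₆.
That leaves v₆ = Wed.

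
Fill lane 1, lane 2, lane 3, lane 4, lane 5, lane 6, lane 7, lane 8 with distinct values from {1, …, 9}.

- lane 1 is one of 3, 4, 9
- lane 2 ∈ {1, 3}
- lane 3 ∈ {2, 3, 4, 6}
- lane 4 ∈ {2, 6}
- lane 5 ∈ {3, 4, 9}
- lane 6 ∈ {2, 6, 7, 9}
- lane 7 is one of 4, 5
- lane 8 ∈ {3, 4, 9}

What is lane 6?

The 8 variables draw from only 8 values {1, 2, 3, 4, 5, 6, 7, 9}, so each is used; only lane 2 can be 1, hence lane 2 = 1.
The 7 still-open variables draw from only 7 values {2, 3, 4, 5, 6, 7, 9}, so each is used; only lane 7 can be 5, hence lane 7 = 5.
The 6 still-open variables together cover exactly {2, 3, 4, 6, 7, 9} — 6 values for 6 variables — and 7 appears only in lane 6's list, so lane 6 = 7.

7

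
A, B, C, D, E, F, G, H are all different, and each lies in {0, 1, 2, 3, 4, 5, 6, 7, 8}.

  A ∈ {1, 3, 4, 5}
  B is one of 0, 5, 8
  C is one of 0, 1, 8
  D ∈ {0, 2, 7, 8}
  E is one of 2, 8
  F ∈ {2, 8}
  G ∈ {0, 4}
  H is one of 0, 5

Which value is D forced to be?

7

Among the 8 variables, 3 fits only A (and all 8 values in {0, 1, 2, 3, 4, 5, 7, 8} must be used), so A = 3.
The 7 still-open variables together cover exactly {0, 1, 2, 4, 5, 7, 8} — 7 values for 7 variables — and 1 appears only in C's list, so C = 1.
The 6 still-open variables draw from only 6 values {0, 2, 4, 5, 7, 8}, so each is used; only G can be 4, hence G = 4.
The 5 still-open variables together cover exactly {0, 2, 5, 7, 8} — 5 values for 5 variables — and 7 appears only in D's list, so D = 7.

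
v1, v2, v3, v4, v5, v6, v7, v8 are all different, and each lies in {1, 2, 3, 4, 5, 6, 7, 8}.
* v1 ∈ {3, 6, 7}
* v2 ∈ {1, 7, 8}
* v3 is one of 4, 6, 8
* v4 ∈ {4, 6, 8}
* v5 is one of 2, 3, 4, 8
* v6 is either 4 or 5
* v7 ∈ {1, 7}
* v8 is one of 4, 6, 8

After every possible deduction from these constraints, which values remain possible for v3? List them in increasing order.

4, 6, 8

The 8 variables draw from only 8 values {1, 2, 3, 4, 5, 6, 7, 8}, so each is used; only v5 can be 2, hence v5 = 2.
The 7 still-open variables draw from only 7 values {1, 3, 4, 5, 6, 7, 8}, so each is used; only v1 can be 3, hence v1 = 3.
The 6 still-open variables draw from only 6 values {1, 4, 5, 6, 7, 8}, so each is used; only v6 can be 5, hence v6 = 5.
The 3 variables v3, v4, v8 are confined to {4, 6, 8}, which locks those values in; drop them from v2.
No further eliminations apply; v3 can still be any of 4, 6, 8.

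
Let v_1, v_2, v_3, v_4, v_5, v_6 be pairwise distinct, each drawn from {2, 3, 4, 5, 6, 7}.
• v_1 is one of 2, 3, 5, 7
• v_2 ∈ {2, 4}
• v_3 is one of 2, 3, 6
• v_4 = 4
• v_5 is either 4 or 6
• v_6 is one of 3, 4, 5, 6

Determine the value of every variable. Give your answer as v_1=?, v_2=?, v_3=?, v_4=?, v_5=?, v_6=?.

v_1=7, v_2=2, v_3=3, v_4=4, v_5=6, v_6=5

v_4 must be 4 (only option left). Eliminate 4 elsewhere: v_2, v_5, v_6.
v_5 has just one choice, so v_5 = 6. So v_3, v_6 can't be 6.
That leaves v_2 = 2. Remove 2 from v_1, v_3.
v_3 must be 3 (only option left). Eliminate 3 elsewhere: v_1, v_6.
v_6 has just one choice, so v_6 = 5. Eliminate 5 elsewhere: v_1.
v_1 must be 7 (only option left).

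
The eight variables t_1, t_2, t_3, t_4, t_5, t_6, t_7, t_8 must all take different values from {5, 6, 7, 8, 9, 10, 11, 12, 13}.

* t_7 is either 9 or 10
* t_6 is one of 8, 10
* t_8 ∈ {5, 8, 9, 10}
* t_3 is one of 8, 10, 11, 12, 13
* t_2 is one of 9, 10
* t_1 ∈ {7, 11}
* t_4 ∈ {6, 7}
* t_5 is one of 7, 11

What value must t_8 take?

t_1 and t_5 between them cover only {7, 11} — a naked pair. Remove those values from t_3, t_4.
t_4's domain is down to {6}, so t_4 = 6.
The 2 variables t_2 and t_7 are confined to {9, 10}, which locks those values in; drop them from t_3, t_6, t_8.
That leaves t_6 = 8. Remove 8 from t_3, t_8.
So t_8 = 5.

5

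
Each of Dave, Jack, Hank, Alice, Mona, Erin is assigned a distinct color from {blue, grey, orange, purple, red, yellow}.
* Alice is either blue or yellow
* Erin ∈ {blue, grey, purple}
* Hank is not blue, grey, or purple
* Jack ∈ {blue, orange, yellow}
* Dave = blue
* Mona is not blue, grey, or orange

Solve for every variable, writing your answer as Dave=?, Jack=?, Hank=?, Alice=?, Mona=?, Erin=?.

Dave=blue, Jack=orange, Hank=red, Alice=yellow, Mona=purple, Erin=grey

Dave has just one choice, so Dave = blue. So Jack, Alice, Erin can't be blue.
Alice's domain is down to {yellow}, so Alice = yellow. Strike yellow from Jack, Hank, Mona.
Jack has just one choice, so Jack = orange. So Hank can't be orange.
That leaves Hank = red. Eliminate red elsewhere: Mona.
Mona has just one choice, so Mona = purple. So Erin can't be purple.
Erin must be grey (only option left).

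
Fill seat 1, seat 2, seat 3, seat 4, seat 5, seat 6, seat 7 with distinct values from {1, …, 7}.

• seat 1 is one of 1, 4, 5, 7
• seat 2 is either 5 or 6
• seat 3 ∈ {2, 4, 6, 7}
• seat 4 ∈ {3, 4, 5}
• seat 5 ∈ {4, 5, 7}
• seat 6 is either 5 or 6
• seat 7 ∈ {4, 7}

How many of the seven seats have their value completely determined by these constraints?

3

The 7 variables draw from only 7 values {1, 2, 3, 4, 5, 6, 7}, so each is used; only seat 1 can be 1, hence seat 1 = 1.
The 6 still-open variables together cover exactly {2, 3, 4, 5, 6, 7} — 6 values for 6 variables — and 2 appears only in seat 3's list, so seat 3 = 2.
The 5 still-open variables draw from only 5 values {3, 4, 5, 6, 7}, so each is used; only seat 4 can be 3, hence seat 4 = 3.
The 2 variables seat 2 and seat 6 are confined to {5, 6}, which locks those values in; drop them from seat 5.
Determined: seat 1=1, seat 3=2, seat 4=3. The other seats each still have more than one consistent value. That makes 3.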